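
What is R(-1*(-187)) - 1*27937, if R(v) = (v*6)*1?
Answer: -26815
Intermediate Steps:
R(v) = 6*v (R(v) = (6*v)*1 = 6*v)
R(-1*(-187)) - 1*27937 = 6*(-1*(-187)) - 1*27937 = 6*187 - 27937 = 1122 - 27937 = -26815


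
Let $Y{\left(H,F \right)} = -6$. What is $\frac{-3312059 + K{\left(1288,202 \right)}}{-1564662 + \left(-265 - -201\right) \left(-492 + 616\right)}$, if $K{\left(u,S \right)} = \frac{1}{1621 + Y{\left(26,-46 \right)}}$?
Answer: $\frac{2674487642}{1269872885} \approx 2.1061$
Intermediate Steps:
$K{\left(u,S \right)} = \frac{1}{1615}$ ($K{\left(u,S \right)} = \frac{1}{1621 - 6} = \frac{1}{1615}$)
$\frac{-3312059 + K{\left(1288,202 \right)}}{-1564662 + \left(-265 - -201\right) \left(-492 + 616\right)} = \frac{-3312059 + \frac{1}{1615}}{-1564662 + \left(-265 - -201\right) \left(-492 + 616\right)} = - \frac{5348975284}{1615 \left(-1564662 + \left(-265 + 201\right) 124\right)} = - \frac{5348975284}{1615 \left(-1564662 - 7936\right)} = - \frac{5348975284}{1615 \left(-1572598\right)} = \left(- \frac{5348975284}{1615}\right) \left(- \frac{1}{1572598}\right) = \frac{2674487642}{1269872885}$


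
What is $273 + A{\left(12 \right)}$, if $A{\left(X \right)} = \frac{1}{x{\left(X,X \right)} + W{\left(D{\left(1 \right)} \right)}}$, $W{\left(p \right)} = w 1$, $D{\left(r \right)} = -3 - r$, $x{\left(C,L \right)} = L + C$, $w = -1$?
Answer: $\frac{6280}{23} \approx 273.04$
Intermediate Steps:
$x{\left(C,L \right)} = C + L$
$W{\left(p \right)} = -1$ ($W{\left(p \right)} = \left(-1\right) 1 = -1$)
$A{\left(X \right)} = \frac{1}{-1 + 2 X}$ ($A{\left(X \right)} = \frac{1}{\left(X + X\right) - 1} = \frac{1}{2 X - 1} = \frac{1}{-1 + 2 X}$)
$273 + A{\left(12 \right)} = 273 + \frac{1}{-1 + 2 \cdot 12} = 273 + \frac{1}{-1 + 24} = 273 + \frac{1}{23} = \frac{6280}{23}$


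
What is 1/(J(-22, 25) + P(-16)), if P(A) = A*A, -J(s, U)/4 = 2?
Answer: 1/248 ≈ 0.0040323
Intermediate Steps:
J(s, U) = -8 (J(s, U) = -4*2 = -8)
P(A) = A**2
1/(J(-22, 25) + P(-16)) = 1/(-8 + (-16)**2) = 1/(-8 + 256) = 1/248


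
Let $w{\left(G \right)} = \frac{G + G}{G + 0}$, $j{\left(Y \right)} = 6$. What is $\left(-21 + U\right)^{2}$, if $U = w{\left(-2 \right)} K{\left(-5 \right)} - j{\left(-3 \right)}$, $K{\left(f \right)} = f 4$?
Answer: $4489$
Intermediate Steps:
$K{\left(f \right)} = 4 f$
$w{\left(G \right)} = 2$ ($w{\left(G \right)} = \frac{2 G}{G} = 2$)
$U = -46$ ($U = 2 \cdot 4 \left(-5\right) - 6 = 2 \left(-20\right) - 6 = -40 - 6 = -46$)
$\left(-21 + U\right)^{2} = \left(-21 - 46\right)^{2} = \left(-67\right)^{2} = 4489$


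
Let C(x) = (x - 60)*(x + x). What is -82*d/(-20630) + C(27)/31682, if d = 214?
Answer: 129798269/163399915 ≈ 0.79436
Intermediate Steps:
C(x) = 2*x*(-60 + x) (C(x) = (-60 + x)*(2*x) = 2*x*(-60 + x))
-82*d/(-20630) + C(27)/31682 = -82*214/(-20630) + (2*27*(-60 + 27))/31682 = -17548*(-1/20630) + (2*27*(-33))*(1/31682) = 8774/10315 - 1782*1/31682 = 8774/10315 - 891/15841 = 129798269/163399915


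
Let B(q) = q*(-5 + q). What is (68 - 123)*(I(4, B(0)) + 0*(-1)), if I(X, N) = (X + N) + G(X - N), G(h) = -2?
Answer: -110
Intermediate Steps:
I(X, N) = -2 + N + X (I(X, N) = (X + N) - 2 = (N + X) - 2 = -2 + N + X)
(68 - 123)*(I(4, B(0)) + 0*(-1)) = (68 - 123)*((-2 + 0*(-5 + 0) + 4) + 0*(-1)) = -55*((-2 + 0*(-5) + 4) + 0) = -55*((-2 + 0 + 4) + 0) = -55*(2 + 0) = -55*2 = -110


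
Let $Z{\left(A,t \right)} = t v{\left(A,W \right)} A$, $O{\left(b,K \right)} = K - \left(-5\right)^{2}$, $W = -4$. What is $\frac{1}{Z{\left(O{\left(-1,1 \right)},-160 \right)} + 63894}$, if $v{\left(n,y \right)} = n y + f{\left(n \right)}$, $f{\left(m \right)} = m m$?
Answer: $\frac{1}{2644374} \approx 3.7816 \cdot 10^{-7}$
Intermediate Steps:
$f{\left(m \right)} = m^{2}$
$O{\left(b,K \right)} = -25 + K$ ($O{\left(b,K \right)} = K - 25 = -25 + K$)
$v{\left(n,y \right)} = n^{2} + n y$ ($v{\left(n,y \right)} = n y + n^{2} = n^{2} + n y$)
$Z{\left(A,t \right)} = t A^{2} \left(-4 + A\right)$ ($Z{\left(A,t \right)} = t A \left(A - 4\right) A = t A \left(-4 + A\right) A = A t \left(-4 + A\right) A = t A^{2} \left(-4 + A\right)$)
$\frac{1}{Z{\left(O{\left(-1,1 \right)},-160 \right)} + 63894} = \frac{1}{- 160 \left(-25 + 1\right)^{2} \left(-4 + \left(-25 + 1\right)\right) + 63894} = \frac{1}{- 160 \left(-24\right)^{2} \left(-4 - 24\right) + 63894} = \frac{1}{\left(-160\right) 576 \left(-28\right) + 63894} = \frac{1}{2580480 + 63894} = \frac{1}{2644374}$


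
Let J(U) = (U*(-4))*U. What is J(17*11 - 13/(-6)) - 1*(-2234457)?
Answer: 18821888/9 ≈ 2.0913e+6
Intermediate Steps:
J(U) = -4*U**2 (J(U) = (-4*U)*U = -4*U**2)
J(17*11 - 13/(-6)) - 1*(-2234457) = -4*(17*11 - 13/(-6))**2 - 1*(-2234457) = -4*(187 - 13*(-1/6))**2 + 2234457 = -4*(187 + 13/6)**2 + 2234457 = -4*(1135/6)**2 + 2234457 = -4*1288225/36 + 2234457 = -1288225/9 + 2234457 = 18821888/9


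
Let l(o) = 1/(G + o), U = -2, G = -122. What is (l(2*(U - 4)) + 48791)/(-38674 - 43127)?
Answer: -2179331/3653778 ≈ -0.59646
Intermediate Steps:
l(o) = 1/(-122 + o)
(l(2*(U - 4)) + 48791)/(-38674 - 43127) = (1/(-122 + 2*(-2 - 4)) + 48791)/(-38674 - 43127) = (1/(-122 + 2*(-6)) + 48791)/(-81801) = (1/(-122 - 12) + 48791)*(-1/81801) = (1/(-134) + 48791)*(-1/81801) = (-1/134 + 48791)*(-1/81801) = (6537993/134)*(-1/81801) = -2179331/3653778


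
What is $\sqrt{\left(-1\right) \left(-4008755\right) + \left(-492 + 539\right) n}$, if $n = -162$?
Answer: $\sqrt{4001141} \approx 2000.3$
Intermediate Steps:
$\sqrt{\left(-1\right) \left(-4008755\right) + \left(-492 + 539\right) n} = \sqrt{\left(-1\right) \left(-4008755\right) + \left(-492 + 539\right) \left(-162\right)} = \sqrt{4008755 + 47 \left(-162\right)} = \sqrt{4008755 - 7614} = \sqrt{4001141}$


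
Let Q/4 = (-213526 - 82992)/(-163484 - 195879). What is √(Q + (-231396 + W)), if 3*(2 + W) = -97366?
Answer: 4*I*√19166658266424981/1078089 ≈ 513.66*I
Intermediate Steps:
W = -97372/3 (W = -2 + (⅓)*(-97366) = -2 - 97366/3 = -97372/3 ≈ -32457.)
Q = 1186072/359363 (Q = 4*((-213526 - 82992)/(-163484 - 195879)) = 4*(-296518/(-359363)) = 4*(-296518*(-1/359363)) = 4*(296518/359363) = 1186072/359363 ≈ 3.3005)
√(Q + (-231396 + W)) = √(1186072/359363 + (-231396 - 97372/3)) = √(1186072/359363 - 791560/3) = √(-284453818064/1078089) = 4*I*√19166658266424981/1078089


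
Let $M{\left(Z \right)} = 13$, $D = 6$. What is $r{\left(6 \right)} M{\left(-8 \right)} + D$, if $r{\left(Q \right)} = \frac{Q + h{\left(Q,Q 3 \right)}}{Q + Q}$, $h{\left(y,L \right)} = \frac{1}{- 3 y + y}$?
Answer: $\frac{1787}{144} \approx 12.41$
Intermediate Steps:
$h{\left(y,L \right)} = - \frac{1}{2 y}$ ($h{\left(y,L \right)} = \frac{1}{\left(-2\right) y} = - \frac{1}{2 y}$)
$r{\left(Q \right)} = \frac{Q - \frac{1}{2 Q}}{2 Q}$ ($r{\left(Q \right)} = \frac{Q - \frac{1}{2 Q}}{Q + Q} = \frac{Q - \frac{1}{2 Q}}{2 Q}$)
$r{\left(6 \right)} M{\left(-8 \right)} + D = \left(\frac{1}{2} - \frac{1}{4 \cdot 36}\right) 13 + 6 = \left(\frac{1}{2} - \frac{1}{144}\right) 13 + 6 = \frac{71}{144} \cdot 13 + 6 = \frac{923}{144} + 6 = \frac{1787}{144}$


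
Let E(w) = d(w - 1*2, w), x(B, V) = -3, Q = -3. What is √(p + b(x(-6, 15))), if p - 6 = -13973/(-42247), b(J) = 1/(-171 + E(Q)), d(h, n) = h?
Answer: 3*√2428395878029/1858868 ≈ 2.5150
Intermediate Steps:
E(w) = -2 + w (E(w) = w - 1*2 = w - 2 = -2 + w)
b(J) = -1/176 (b(J) = 1/(-171 + (-2 - 3)) = 1/(-171 - 5) = 1/(-176) = -1/176)
p = 267455/42247 (p = 6 - 13973/(-42247) = 6 - 13973*(-1/42247) = 6 + 13973/42247 = 267455/42247 ≈ 6.3307)
√(p + b(x(-6, 15))) = √(267455/42247 - 1/176) = √(47029833/7435472) = 3*√2428395878029/1858868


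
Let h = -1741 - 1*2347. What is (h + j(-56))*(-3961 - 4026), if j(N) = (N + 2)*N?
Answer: 8498168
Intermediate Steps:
j(N) = N*(2 + N) (j(N) = (2 + N)*N = N*(2 + N))
h = -4088 (h = -1741 - 2347 = -4088)
(h + j(-56))*(-3961 - 4026) = (-4088 - 56*(2 - 56))*(-3961 - 4026) = (-4088 - 56*(-54))*(-7987) = (-4088 + 3024)*(-7987) = -1064*(-7987) = 8498168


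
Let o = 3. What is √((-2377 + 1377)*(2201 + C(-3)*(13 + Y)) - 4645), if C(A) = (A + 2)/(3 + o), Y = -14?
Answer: I*√19852305/3 ≈ 1485.2*I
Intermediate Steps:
C(A) = ⅓ + A/6 (C(A) = (A + 2)/(3 + 3) = (2 + A)/6 = (2 + A)*(⅙) = ⅓ + A/6)
√((-2377 + 1377)*(2201 + C(-3)*(13 + Y)) - 4645) = √((-2377 + 1377)*(2201 + (⅓ + (⅙)*(-3))*(13 - 14)) - 4645) = √(-1000*(2201 + (⅓ - ½)*(-1)) - 4645) = √(-1000*(2201 - ⅙*(-1)) - 4645) = √(-1000*(2201 + ⅙) - 4645) = √(-1000*13207/6 - 4645) = √(-6603500/3 - 4645) = √(-6617435/3) = I*√19852305/3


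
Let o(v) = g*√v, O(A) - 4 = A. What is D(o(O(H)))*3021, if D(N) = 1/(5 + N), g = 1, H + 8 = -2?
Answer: 15105/31 - 3021*I*√6/31 ≈ 487.26 - 238.71*I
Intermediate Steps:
H = -10 (H = -8 - 2 = -10)
O(A) = 4 + A
o(v) = √v (o(v) = 1*√v = √v)
D(o(O(H)))*3021 = 3021/(5 + √(4 - 10)) = 3021/(5 + √(-6)) = 3021/(5 + I*√6)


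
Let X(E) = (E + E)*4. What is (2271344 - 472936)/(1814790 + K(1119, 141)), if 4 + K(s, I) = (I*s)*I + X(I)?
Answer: 1798408/24062753 ≈ 0.074738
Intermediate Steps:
X(E) = 8*E (X(E) = (2*E)*4 = 8*E)
K(s, I) = -4 + 8*I + s*I**2 (K(s, I) = -4 + ((I*s)*I + 8*I) = -4 + (s*I**2 + 8*I) = -4 + (8*I + s*I**2) = -4 + 8*I + s*I**2)
(2271344 - 472936)/(1814790 + K(1119, 141)) = (2271344 - 472936)/(1814790 + (-4 + 8*141 + 1119*141**2)) = 1798408/(1814790 + (-4 + 1128 + 1119*19881)) = 1798408/(1814790 + (-4 + 1128 + 22246839)) = 1798408/(1814790 + 22247963) = 1798408/24062753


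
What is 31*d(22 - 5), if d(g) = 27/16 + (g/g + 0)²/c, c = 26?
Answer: 11129/208 ≈ 53.505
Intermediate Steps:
d(g) = 359/208 (d(g) = 27/16 + (g/g + 0)²/26 = 27*(1/16) + (1 + 0)²*(1/26) = 27/16 + 1²*(1/26) = 27/16 + 1*(1/26) = 27/16 + 1/26 = 359/208)
31*d(22 - 5) = 31*(359/208) = 11129/208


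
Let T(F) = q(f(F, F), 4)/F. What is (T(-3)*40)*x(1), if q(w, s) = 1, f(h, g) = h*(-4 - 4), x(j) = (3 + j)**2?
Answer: -640/3 ≈ -213.33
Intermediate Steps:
f(h, g) = -8*h (f(h, g) = h*(-8) = -8*h)
T(F) = 1/F
(T(-3)*40)*x(1) = (40/(-3))*(3 + 1)**2 = -1/3*40*4**2 = -40/3*16 = -640/3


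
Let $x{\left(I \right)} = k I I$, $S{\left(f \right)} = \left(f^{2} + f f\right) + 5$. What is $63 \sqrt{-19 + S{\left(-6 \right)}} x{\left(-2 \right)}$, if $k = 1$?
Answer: $252 \sqrt{58} \approx 1919.2$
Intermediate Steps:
$S{\left(f \right)} = 5 + 2 f^{2}$ ($S{\left(f \right)} = \left(f^{2} + f^{2}\right) + 5 = 2 f^{2} + 5 = 5 + 2 f^{2}$)
$x{\left(I \right)} = I^{2}$ ($x{\left(I \right)} = 1 I I = I I = I^{2}$)
$63 \sqrt{-19 + S{\left(-6 \right)}} x{\left(-2 \right)} = 63 \sqrt{-19 + \left(5 + 2 \left(-6\right)^{2}\right)} \left(-2\right)^{2} = 63 \sqrt{-19 + \left(5 + 2 \cdot 36\right)} 4 = 63 \sqrt{-19 + \left(5 + 72\right)} 4 = 63 \sqrt{-19 + 77} \cdot 4 = 63 \sqrt{58} \cdot 4 = 252 \sqrt{58}$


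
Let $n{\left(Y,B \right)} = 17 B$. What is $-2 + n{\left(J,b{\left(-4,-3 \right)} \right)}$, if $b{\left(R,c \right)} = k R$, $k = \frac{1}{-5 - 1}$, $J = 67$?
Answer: $\frac{28}{3} \approx 9.3333$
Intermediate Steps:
$k = - \frac{1}{6}$ ($k = \frac{1}{-6} = - \frac{1}{6} \approx -0.16667$)
$b{\left(R,c \right)} = - \frac{R}{6}$
$-2 + n{\left(J,b{\left(-4,-3 \right)} \right)} = -2 + 17 \left(\left(- \frac{1}{6}\right) \left(-4\right)\right) = -2 + 17 \cdot \frac{2}{3} = -2 + \frac{34}{3} = \frac{28}{3}$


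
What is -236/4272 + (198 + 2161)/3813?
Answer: 764815/1357428 ≈ 0.56343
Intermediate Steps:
-236/4272 + (198 + 2161)/3813 = -236*1/4272 + 2359*(1/3813) = -59/1068 + 2359/3813 = 764815/1357428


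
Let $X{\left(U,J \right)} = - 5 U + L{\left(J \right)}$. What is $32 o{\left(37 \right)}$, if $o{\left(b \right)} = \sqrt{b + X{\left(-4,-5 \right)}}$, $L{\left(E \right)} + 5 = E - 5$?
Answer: $32 \sqrt{42} \approx 207.38$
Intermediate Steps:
$L{\left(E \right)} = -10 + E$ ($L{\left(E \right)} = -5 + \left(E - 5\right) = -5 + \left(-5 + E\right) = -10 + E$)
$X{\left(U,J \right)} = -10 + J - 5 U$ ($X{\left(U,J \right)} = - 5 U + \left(-10 + J\right) = -10 + J - 5 U$)
$o{\left(b \right)} = \sqrt{5 + b}$ ($o{\left(b \right)} = \sqrt{b - -5} = \sqrt{b + 5} = \sqrt{5 + b}$)
$32 o{\left(37 \right)} = 32 \sqrt{5 + 37} = 32 \sqrt{42}$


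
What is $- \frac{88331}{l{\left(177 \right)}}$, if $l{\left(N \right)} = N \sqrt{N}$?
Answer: $- \frac{88331 \sqrt{177}}{31329} \approx -37.511$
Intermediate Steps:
$l{\left(N \right)} = N^{\frac{3}{2}}$
$- \frac{88331}{l{\left(177 \right)}} = - \frac{88331}{177^{\frac{3}{2}}} = - \frac{88331}{177 \sqrt{177}} = - 88331 \frac{\sqrt{177}}{31329} = - \frac{88331 \sqrt{177}}{31329}$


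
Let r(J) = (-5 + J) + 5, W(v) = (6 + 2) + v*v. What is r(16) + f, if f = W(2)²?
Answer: 160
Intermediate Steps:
W(v) = 8 + v²
r(J) = J
f = 144 (f = (8 + 2²)² = (8 + 4)² = 12² = 144)
r(16) + f = 16 + 144 = 160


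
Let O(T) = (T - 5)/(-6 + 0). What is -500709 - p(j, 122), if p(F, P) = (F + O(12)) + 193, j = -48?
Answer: -3005117/6 ≈ -5.0085e+5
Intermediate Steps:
O(T) = 5/6 - T/6 (O(T) = (-5 + T)/(-6) = (-5 + T)*(-1/6) = 5/6 - T/6)
p(F, P) = 1151/6 + F (p(F, P) = (F + (5/6 - 1/6*12)) + 193 = (F + (5/6 - 2)) + 193 = (F - 7/6) + 193 = (-7/6 + F) + 193 = 1151/6 + F)
-500709 - p(j, 122) = -500709 - (1151/6 - 48) = -500709 - 1*863/6 = -500709 - 863/6 = -3005117/6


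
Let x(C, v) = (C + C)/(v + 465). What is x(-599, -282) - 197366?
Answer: -36119176/183 ≈ -1.9737e+5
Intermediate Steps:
x(C, v) = 2*C/(465 + v) (x(C, v) = (2*C)/(465 + v) = 2*C/(465 + v))
x(-599, -282) - 197366 = 2*(-599)/(465 - 282) - 197366 = 2*(-599)/183 - 197366 = 2*(-599)*(1/183) - 197366 = -1198/183 - 197366 = -36119176/183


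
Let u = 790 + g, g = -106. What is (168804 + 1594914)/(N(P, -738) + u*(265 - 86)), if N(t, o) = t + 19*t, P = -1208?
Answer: 881859/49138 ≈ 17.947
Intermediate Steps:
N(t, o) = 20*t
u = 684 (u = 790 - 106 = 684)
(168804 + 1594914)/(N(P, -738) + u*(265 - 86)) = (168804 + 1594914)/(20*(-1208) + 684*(265 - 86)) = 1763718/(-24160 + 684*179) = 1763718/(-24160 + 122436) = 1763718/98276 = 1763718*(1/98276) = 881859/49138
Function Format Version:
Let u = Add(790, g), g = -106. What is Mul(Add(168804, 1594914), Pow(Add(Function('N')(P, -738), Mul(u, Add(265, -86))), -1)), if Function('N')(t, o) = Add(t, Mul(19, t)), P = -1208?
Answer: Rational(881859, 49138) ≈ 17.947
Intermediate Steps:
Function('N')(t, o) = Mul(20, t)
u = 684 (u = Add(790, -106) = 684)
Mul(Add(168804, 1594914), Pow(Add(Function('N')(P, -738), Mul(u, Add(265, -86))), -1)) = Mul(Add(168804, 1594914), Pow(Add(Mul(20, -1208), Mul(684, Add(265, -86))), -1)) = Mul(1763718, Pow(Add(-24160, Mul(684, 179)), -1)) = Mul(1763718, Pow(Add(-24160, 122436), -1)) = Mul(1763718, Pow(98276, -1)) = Mul(1763718, Rational(1, 98276)) = Rational(881859, 49138)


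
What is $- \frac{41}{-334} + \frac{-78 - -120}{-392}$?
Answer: $\frac{73}{4676} \approx 0.015612$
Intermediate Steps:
$- \frac{41}{-334} + \frac{-78 - -120}{-392} = \left(-41\right) \left(- \frac{1}{334}\right) + \left(-78 + 120\right) \left(- \frac{1}{392}\right) = \frac{41}{334} + 42 \left(- \frac{1}{392}\right) = \frac{41}{334} - \frac{3}{28} = \frac{73}{4676}$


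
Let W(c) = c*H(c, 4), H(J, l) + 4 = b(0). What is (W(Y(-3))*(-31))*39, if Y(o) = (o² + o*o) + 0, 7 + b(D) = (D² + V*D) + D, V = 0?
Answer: 239382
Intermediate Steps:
b(D) = -7 + D + D² (b(D) = -7 + ((D² + 0*D) + D) = -7 + ((D² + 0) + D) = -7 + (D² + D) = -7 + (D + D²) = -7 + D + D²)
Y(o) = 2*o² (Y(o) = (o² + o²) + 0 = 2*o² + 0 = 2*o²)
H(J, l) = -11 (H(J, l) = -4 + (-7 + 0 + 0²) = -4 + (-7 + 0 + 0) = -4 - 7 = -11)
W(c) = -11*c (W(c) = c*(-11) = -11*c)
(W(Y(-3))*(-31))*39 = (-22*(-3)²*(-31))*39 = (-22*9*(-31))*39 = (-11*18*(-31))*39 = -198*(-31)*39 = 6138*39 = 239382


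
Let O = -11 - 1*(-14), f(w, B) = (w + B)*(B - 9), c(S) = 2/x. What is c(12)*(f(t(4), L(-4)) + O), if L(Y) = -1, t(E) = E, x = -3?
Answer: 18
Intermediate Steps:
c(S) = -⅔ (c(S) = 2/(-3) = 2*(-⅓) = -⅔)
f(w, B) = (-9 + B)*(B + w) (f(w, B) = (B + w)*(-9 + B) = (-9 + B)*(B + w))
O = 3 (O = -11 + 14 = 3)
c(12)*(f(t(4), L(-4)) + O) = -2*(((-1)² - 9*(-1) - 9*4 - 1*4) + 3)/3 = -2*((1 + 9 - 36 - 4) + 3)/3 = -2*(-30 + 3)/3 = -⅔*(-27) = 18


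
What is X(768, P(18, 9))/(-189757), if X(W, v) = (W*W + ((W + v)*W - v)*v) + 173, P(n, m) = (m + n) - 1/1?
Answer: -16443913/189757 ≈ -86.658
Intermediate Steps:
P(n, m) = -1 + m + n (P(n, m) = (m + n) - 1*1 = (m + n) - 1 = -1 + m + n)
X(W, v) = 173 + W**2 + v*(-v + W*(W + v)) (X(W, v) = (W**2 + (W*(W + v) - v)*v) + 173 = (W**2 + (-v + W*(W + v))*v) + 173 = (W**2 + v*(-v + W*(W + v))) + 173 = 173 + W**2 + v*(-v + W*(W + v)))
X(768, P(18, 9))/(-189757) = (173 + 768**2 - (-1 + 9 + 18)**2 + 768*(-1 + 9 + 18)**2 + (-1 + 9 + 18)*768**2)/(-189757) = (173 + 589824 - 1*26**2 + 768*26**2 + 26*589824)*(-1/189757) = (173 + 589824 - 1*676 + 768*676 + 15335424)*(-1/189757) = (173 + 589824 - 676 + 519168 + 15335424)*(-1/189757) = 16443913*(-1/189757) = -16443913/189757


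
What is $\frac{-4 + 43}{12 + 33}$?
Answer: $\frac{13}{15} \approx 0.86667$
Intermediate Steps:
$\frac{-4 + 43}{12 + 33} = \frac{1}{45} \cdot 39 = \frac{13}{15}$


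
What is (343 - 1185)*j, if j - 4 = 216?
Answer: -185240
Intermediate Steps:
j = 220 (j = 4 + 216 = 220)
(343 - 1185)*j = (343 - 1185)*220 = -842*220 = -185240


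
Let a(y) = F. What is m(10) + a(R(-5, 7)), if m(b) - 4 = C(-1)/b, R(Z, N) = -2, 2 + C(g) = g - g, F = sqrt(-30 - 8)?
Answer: 19/5 + I*sqrt(38) ≈ 3.8 + 6.1644*I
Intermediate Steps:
F = I*sqrt(38) (F = sqrt(-38) = I*sqrt(38) ≈ 6.1644*I)
C(g) = -2 (C(g) = -2 + (g - g) = -2 + 0 = -2)
m(b) = 4 - 2/b
a(y) = I*sqrt(38)
m(10) + a(R(-5, 7)) = (4 - 2/10) + I*sqrt(38) = (4 - 2*1/10) + I*sqrt(38) = (4 - 1/5) + I*sqrt(38) = 19/5 + I*sqrt(38)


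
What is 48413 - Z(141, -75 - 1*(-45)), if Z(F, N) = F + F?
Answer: 48131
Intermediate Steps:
Z(F, N) = 2*F
48413 - Z(141, -75 - 1*(-45)) = 48413 - 2*141 = 48413 - 1*282 = 48413 - 282 = 48131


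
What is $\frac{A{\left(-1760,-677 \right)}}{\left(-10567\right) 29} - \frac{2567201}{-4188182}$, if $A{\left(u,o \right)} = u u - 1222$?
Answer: $- \frac{12181493828753}{1283439056626} \approx -9.4913$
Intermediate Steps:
$A{\left(u,o \right)} = -1222 + u^{2}$ ($A{\left(u,o \right)} = u^{2} - 1222 = -1222 + u^{2}$)
$\frac{A{\left(-1760,-677 \right)}}{\left(-10567\right) 29} - \frac{2567201}{-4188182} = \frac{-1222 + \left(-1760\right)^{2}}{\left(-10567\right) 29} - \frac{2567201}{-4188182} = \frac{-1222 + 3097600}{-306443} - - \frac{2567201}{4188182} = 3096378 \left(- \frac{1}{306443}\right) + \frac{2567201}{4188182} = - \frac{3096378}{306443} + \frac{2567201}{4188182} = - \frac{12181493828753}{1283439056626}$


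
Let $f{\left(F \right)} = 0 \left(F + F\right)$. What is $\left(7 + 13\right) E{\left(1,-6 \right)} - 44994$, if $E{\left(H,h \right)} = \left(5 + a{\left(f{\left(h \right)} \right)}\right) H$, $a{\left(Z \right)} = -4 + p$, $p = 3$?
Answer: $-44914$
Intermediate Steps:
$f{\left(F \right)} = 0$ ($f{\left(F \right)} = 0 \cdot 2 F = 0$)
$a{\left(Z \right)} = -1$ ($a{\left(Z \right)} = -4 + 3 = -1$)
$E{\left(H,h \right)} = 4 H$ ($E{\left(H,h \right)} = \left(5 - 1\right) H = 4 H$)
$\left(7 + 13\right) E{\left(1,-6 \right)} - 44994 = \left(7 + 13\right) 4 \cdot 1 - 44994 = 20 \cdot 4 - 44994 = 80 - 44994 = -44914$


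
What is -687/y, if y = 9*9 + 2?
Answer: -687/83 ≈ -8.2771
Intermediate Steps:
y = 83 (y = 81 + 2 = 83)
-687/y = -687/83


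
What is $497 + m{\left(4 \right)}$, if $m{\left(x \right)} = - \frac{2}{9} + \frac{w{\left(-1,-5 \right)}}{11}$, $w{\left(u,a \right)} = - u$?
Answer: $\frac{49190}{99} \approx 496.87$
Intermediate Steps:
$m{\left(x \right)} = - \frac{13}{99}$ ($m{\left(x \right)} = - \frac{2}{9} + \frac{\left(-1\right) \left(-1\right)}{11} = \left(-2\right) \frac{1}{9} + 1 \cdot \frac{1}{11} = - \frac{2}{9} + \frac{1}{11} = - \frac{13}{99}$)
$497 + m{\left(4 \right)} = 497 - \frac{13}{99} = \frac{49190}{99}$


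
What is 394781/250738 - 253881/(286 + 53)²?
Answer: -2032109653/3201673522 ≈ -0.63470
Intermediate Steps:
394781/250738 - 253881/(286 + 53)² = 394781*(1/250738) - 253881/(339²) = 394781/250738 - 253881/114921 = 394781/250738 - 253881*1/114921 = 394781/250738 - 28209/12769 = -2032109653/3201673522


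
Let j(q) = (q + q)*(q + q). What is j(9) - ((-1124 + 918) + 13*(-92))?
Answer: 1726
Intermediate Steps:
j(q) = 4*q² (j(q) = (2*q)*(2*q) = 4*q²)
j(9) - ((-1124 + 918) + 13*(-92)) = 4*9² - ((-1124 + 918) + 13*(-92)) = 4*81 - (-206 - 1196) = 324 - 1*(-1402) = 324 + 1402 = 1726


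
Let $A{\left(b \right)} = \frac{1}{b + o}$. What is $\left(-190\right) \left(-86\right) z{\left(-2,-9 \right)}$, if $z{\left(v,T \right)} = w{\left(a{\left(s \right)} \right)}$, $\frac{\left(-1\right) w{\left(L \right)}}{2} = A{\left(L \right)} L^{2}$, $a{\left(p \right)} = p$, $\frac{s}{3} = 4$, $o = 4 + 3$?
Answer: $-247680$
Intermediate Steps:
$o = 7$
$s = 12$ ($s = 3 \cdot 4 = 12$)
$A{\left(b \right)} = \frac{1}{7 + b}$ ($A{\left(b \right)} = \frac{1}{b + 7} = \frac{1}{7 + b}$)
$w{\left(L \right)} = - \frac{2 L^{2}}{7 + L}$ ($w{\left(L \right)} = - 2 \frac{L^{2}}{7 + L} = - \frac{2 L^{2}}{7 + L}$)
$z{\left(v,T \right)} = - \frac{288}{19}$ ($z{\left(v,T \right)} = - \frac{2 \cdot 12^{2}}{7 + 12} = \left(-2\right) 144 \cdot \frac{1}{19} = - \frac{288}{19}$)
$\left(-190\right) \left(-86\right) z{\left(-2,-9 \right)} = \left(-190\right) \left(-86\right) \left(- \frac{288}{19}\right) = 16340 \left(- \frac{288}{19}\right) = -247680$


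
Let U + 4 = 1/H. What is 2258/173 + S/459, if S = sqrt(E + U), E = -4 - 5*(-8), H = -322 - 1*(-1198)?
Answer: 2258/173 + sqrt(21243)/11826 ≈ 13.064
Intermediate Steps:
H = 876 (H = -322 + 1198 = 876)
E = 36 (E = -4 + 40 = 36)
U = -3503/876 (U = -4 + 1/876 = -3503/876 ≈ -3.9989)
S = 17*sqrt(21243)/438 (S = sqrt(36 - 3503/876) = sqrt(28033/876) = 17*sqrt(21243)/438 ≈ 5.6570)
2258/173 + S/459 = 2258/173 + (17*sqrt(21243)/438)/459 = 2258*(1/173) + (17*sqrt(21243)/438)*(1/459) = 2258/173 + sqrt(21243)/11826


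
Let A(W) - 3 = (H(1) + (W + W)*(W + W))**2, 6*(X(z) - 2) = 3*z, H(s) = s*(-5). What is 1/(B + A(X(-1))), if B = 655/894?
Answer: 894/17641 ≈ 0.050677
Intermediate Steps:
H(s) = -5*s
B = 655/894 (B = 655*(1/894) = 655/894 ≈ 0.73266)
X(z) = 2 + z/2 (X(z) = 2 + (3*z)/6 = 2 + z/2)
A(W) = 3 + (-5 + 4*W**2)**2 (A(W) = 3 + (-5*1 + (W + W)*(W + W))**2 = 3 + (-5 + (2*W)*(2*W))**2 = 3 + (-5 + 4*W**2)**2)
1/(B + A(X(-1))) = 1/(655/894 + (3 + (-5 + 4*(2 + (1/2)*(-1))**2)**2)) = 1/(655/894 + (3 + (-5 + 4*(2 - 1/2)**2)**2)) = 1/(655/894 + (3 + (-5 + 4*(3/2)**2)**2)) = 1/(655/894 + (3 + (-5 + 4*(9/4))**2)) = 1/(655/894 + (3 + (-5 + 9)**2)) = 1/(655/894 + (3 + 4**2)) = 1/(655/894 + (3 + 16)) = 1/(655/894 + 19) = 1/(17641/894) = 894/17641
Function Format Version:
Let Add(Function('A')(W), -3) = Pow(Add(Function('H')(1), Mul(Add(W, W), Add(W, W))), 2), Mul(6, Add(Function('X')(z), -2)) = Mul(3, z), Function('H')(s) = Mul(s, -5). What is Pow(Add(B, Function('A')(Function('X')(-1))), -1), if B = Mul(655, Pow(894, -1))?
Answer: Rational(894, 17641) ≈ 0.050677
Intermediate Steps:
Function('H')(s) = Mul(-5, s)
B = Rational(655, 894) (B = Mul(655, Rational(1, 894)) = Rational(655, 894) ≈ 0.73266)
Function('X')(z) = Add(2, Mul(Rational(1, 2), z)) (Function('X')(z) = Add(2, Mul(Rational(1, 6), Mul(3, z))) = Add(2, Mul(Rational(1, 2), z)))
Function('A')(W) = Add(3, Pow(Add(-5, Mul(4, Pow(W, 2))), 2)) (Function('A')(W) = Add(3, Pow(Add(Mul(-5, 1), Mul(Add(W, W), Add(W, W))), 2)) = Add(3, Pow(Add(-5, Mul(Mul(2, W), Mul(2, W))), 2)) = Add(3, Pow(Add(-5, Mul(4, Pow(W, 2))), 2)))
Pow(Add(B, Function('A')(Function('X')(-1))), -1) = Pow(Add(Rational(655, 894), Add(3, Pow(Add(-5, Mul(4, Pow(Add(2, Mul(Rational(1, 2), -1)), 2))), 2))), -1) = Pow(Add(Rational(655, 894), Add(3, Pow(Add(-5, Mul(4, Pow(Add(2, Rational(-1, 2)), 2))), 2))), -1) = Pow(Add(Rational(655, 894), Add(3, Pow(Add(-5, Mul(4, Pow(Rational(3, 2), 2))), 2))), -1) = Pow(Add(Rational(655, 894), Add(3, Pow(Add(-5, Mul(4, Rational(9, 4))), 2))), -1) = Pow(Add(Rational(655, 894), Add(3, Pow(Add(-5, 9), 2))), -1) = Pow(Add(Rational(655, 894), Add(3, Pow(4, 2))), -1) = Pow(Add(Rational(655, 894), Add(3, 16)), -1) = Pow(Add(Rational(655, 894), 19), -1) = Pow(Rational(17641, 894), -1) = Rational(894, 17641)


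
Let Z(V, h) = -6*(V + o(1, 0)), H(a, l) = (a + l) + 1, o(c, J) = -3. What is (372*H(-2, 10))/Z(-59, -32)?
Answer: 9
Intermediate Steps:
H(a, l) = 1 + a + l
Z(V, h) = 18 - 6*V (Z(V, h) = -6*(V - 3) = -6*(-3 + V) = 18 - 6*V)
(372*H(-2, 10))/Z(-59, -32) = (372*(1 - 2 + 10))/(18 - 6*(-59)) = (372*9)/(18 + 354) = 3348/372 = 3348*(1/372) = 9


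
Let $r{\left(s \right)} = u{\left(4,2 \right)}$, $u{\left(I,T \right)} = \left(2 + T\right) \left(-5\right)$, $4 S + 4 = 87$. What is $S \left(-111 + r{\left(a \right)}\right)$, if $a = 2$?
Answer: $- \frac{10873}{4} \approx -2718.3$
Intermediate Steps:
$S = \frac{83}{4}$ ($S = -1 + \frac{1}{4} \cdot 87 = -1 + \frac{87}{4} = \frac{83}{4} \approx 20.75$)
$u{\left(I,T \right)} = -10 - 5 T$
$r{\left(s \right)} = -20$ ($r{\left(s \right)} = -10 - 10 = -20$)
$S \left(-111 + r{\left(a \right)}\right) = \frac{83 \left(-111 - 20\right)}{4} = \frac{83}{4} \left(-131\right) = - \frac{10873}{4}$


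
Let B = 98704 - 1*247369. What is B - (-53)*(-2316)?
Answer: -271413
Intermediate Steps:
B = -148665 (B = 98704 - 247369 = -148665)
B - (-53)*(-2316) = -148665 - (-53)*(-2316) = -148665 - 1*122748 = -148665 - 122748 = -271413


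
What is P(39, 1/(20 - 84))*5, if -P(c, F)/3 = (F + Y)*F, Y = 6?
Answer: 5745/4096 ≈ 1.4026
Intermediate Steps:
P(c, F) = -3*F*(6 + F) (P(c, F) = -3*(F + 6)*F = -3*(6 + F)*F = -3*F*(6 + F))
P(39, 1/(20 - 84))*5 = -3*(6 + 1/(20 - 84))/(20 - 84)*5 = -3*(6 + 1/(-64))/(-64)*5 = -3*(-1/64)*(6 - 1/64)*5 = -3*(-1/64)*383/64*5 = (1149/4096)*5 = 5745/4096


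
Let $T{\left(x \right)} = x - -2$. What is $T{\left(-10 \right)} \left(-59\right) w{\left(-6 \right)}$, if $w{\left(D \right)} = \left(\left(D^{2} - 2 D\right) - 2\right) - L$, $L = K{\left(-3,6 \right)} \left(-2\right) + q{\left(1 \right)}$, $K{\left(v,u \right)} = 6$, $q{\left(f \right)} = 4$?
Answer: $25488$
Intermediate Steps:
$T{\left(x \right)} = 2 + x$ ($T{\left(x \right)} = x + 2 = 2 + x$)
$L = -8$ ($L = 6 \left(-2\right) + 4 = -12 + 4 = -8$)
$w{\left(D \right)} = 6 + D^{2} - 2 D$ ($w{\left(D \right)} = \left(\left(D^{2} - 2 D\right) - 2\right) - -8 = \left(-2 + D^{2} - 2 D\right) + 8 = 6 + D^{2} - 2 D$)
$T{\left(-10 \right)} \left(-59\right) w{\left(-6 \right)} = \left(2 - 10\right) \left(-59\right) \left(6 + \left(-6\right)^{2} - -12\right) = \left(-8\right) \left(-59\right) \left(6 + 36 + 12\right) = 472 \cdot 54 = 25488$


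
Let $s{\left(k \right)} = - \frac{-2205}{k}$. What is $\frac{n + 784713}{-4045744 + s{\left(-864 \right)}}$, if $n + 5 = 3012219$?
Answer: $- \frac{364504992}{388391669} \approx -0.9385$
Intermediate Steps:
$s{\left(k \right)} = \frac{2205}{k}$
$n = 3012214$ ($n = -5 + 3012219 = 3012214$)
$\frac{n + 784713}{-4045744 + s{\left(-864 \right)}} = \frac{3012214 + 784713}{-4045744 + \frac{2205}{-864}} = \frac{3796927}{-4045744 + 2205 \left(- \frac{1}{864}\right)} = \frac{3796927}{-4045744 - \frac{245}{96}} = \frac{3796927}{- \frac{388391669}{96}} = 3796927 \left(- \frac{96}{388391669}\right) = - \frac{364504992}{388391669}$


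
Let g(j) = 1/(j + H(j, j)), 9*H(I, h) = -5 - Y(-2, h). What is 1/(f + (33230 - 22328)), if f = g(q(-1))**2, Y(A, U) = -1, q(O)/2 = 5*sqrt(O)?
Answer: 239369384836/2609602653926523 - 6480*I/869867551308841 ≈ 9.1726e-5 - 7.4494e-12*I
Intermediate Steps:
q(O) = 10*sqrt(O) (q(O) = 2*(5*sqrt(O)) = 10*sqrt(O))
H(I, h) = -4/9 (H(I, h) = (-5 - 1*(-1))/9 = (-5 + 1)/9 = (1/9)*(-4) = -4/9)
g(j) = 1/(-4/9 + j) (g(j) = 1/(j - 4/9) = 1/(-4/9 + j))
f = 81*(-4 - 90*I)**2/65869456 (f = (9/(-4 + 9*(10*sqrt(-1))))**2 = (9/(-4 + 9*(10*I)))**2 = (9/(-4 + 90*I))**2 = (9*((-4 - 90*I)/8116))**2 = (9*(-4 - 90*I)/8116)**2 = 81*(-4 - 90*I)**2/65869456 ≈ -0.0099409 + 0.00088539*I)
1/(f + (33230 - 22328)) = 1/((-163701/16467364 + 3645*I/4116841) + (33230 - 22328)) = 1/((-163701/16467364 + 3645*I/4116841) + 10902) = 1/(179527038627/16467364 + 3645*I/4116841) = 65869456*(179527038627/16467364 - 3645*I/4116841)/7828807961779569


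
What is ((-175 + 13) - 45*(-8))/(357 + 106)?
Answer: 198/463 ≈ 0.42765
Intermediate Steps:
((-175 + 13) - 45*(-8))/(357 + 106) = (-162 + 360)/463 = 198*(1/463) = 198/463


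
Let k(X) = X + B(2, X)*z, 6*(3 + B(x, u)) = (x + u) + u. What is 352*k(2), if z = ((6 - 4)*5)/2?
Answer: -2816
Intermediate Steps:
B(x, u) = -3 + u/3 + x/6 (B(x, u) = -3 + ((x + u) + u)/6 = -3 + ((u + x) + u)/6 = -3 + (x + 2*u)/6 = -3 + (u/3 + x/6) = -3 + u/3 + x/6)
z = 5 (z = (2*5)*(½) = 10*(½) = 5)
k(X) = -40/3 + 8*X/3 (k(X) = X + (-3 + X/3 + (⅙)*2)*5 = X + (-3 + X/3 + ⅓)*5 = X + (-8/3 + X/3)*5 = X + (-40/3 + 5*X/3) = -40/3 + 8*X/3)
352*k(2) = 352*(-40/3 + (8/3)*2) = 352*(-40/3 + 16/3) = 352*(-8) = -2816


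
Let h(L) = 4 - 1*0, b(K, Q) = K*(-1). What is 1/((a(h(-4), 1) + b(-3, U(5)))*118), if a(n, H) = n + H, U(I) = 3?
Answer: 1/944 ≈ 0.0010593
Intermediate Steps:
b(K, Q) = -K
h(L) = 4 (h(L) = 4 + 0 = 4)
a(n, H) = H + n
1/((a(h(-4), 1) + b(-3, U(5)))*118) = 1/(((1 + 4) - 1*(-3))*118) = 1/((5 + 3)*118) = 1/(8*118) = 1/944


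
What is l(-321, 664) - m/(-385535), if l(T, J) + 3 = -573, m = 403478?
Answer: -221664682/385535 ≈ -574.95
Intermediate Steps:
l(T, J) = -576 (l(T, J) = -3 - 573 = -576)
l(-321, 664) - m/(-385535) = -576 - 403478/(-385535) = -576 - 403478*(-1)/385535 = -576 - 1*(-403478/385535) = -576 + 403478/385535 = -221664682/385535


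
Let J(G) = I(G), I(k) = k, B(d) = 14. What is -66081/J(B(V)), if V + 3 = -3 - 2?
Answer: -66081/14 ≈ -4720.1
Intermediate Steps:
V = -8 (V = -3 + (-3 - 2) = -3 - 5 = -8)
J(G) = G
-66081/J(B(V)) = -66081/14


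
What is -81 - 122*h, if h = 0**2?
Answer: -81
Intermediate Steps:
h = 0
-81 - 122*h = -81 - 122*0 = -81 + 0 = -81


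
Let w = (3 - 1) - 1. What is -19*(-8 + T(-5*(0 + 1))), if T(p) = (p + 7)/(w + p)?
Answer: 323/2 ≈ 161.50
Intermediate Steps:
w = 1 (w = 2 - 1 = 1)
T(p) = (7 + p)/(1 + p) (T(p) = (p + 7)/(1 + p) = (7 + p)/(1 + p))
-19*(-8 + T(-5*(0 + 1))) = -19*(-8 + (7 - 5*(0 + 1))/(1 - 5*(0 + 1))) = -19*(-8 + (7 - 5*1)/(1 - 5*1)) = -19*(-8 + (7 - 5)/(1 - 5)) = -19*(-8 + 2/(-4)) = -19*(-8 - ¼*2) = -19*(-8 - ½) = -19*(-17/2) = 323/2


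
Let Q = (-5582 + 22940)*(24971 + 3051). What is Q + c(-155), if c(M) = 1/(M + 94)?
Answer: 29670758435/61 ≈ 4.8641e+8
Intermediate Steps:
c(M) = 1/(94 + M)
Q = 486405876 (Q = 17358*28022 = 486405876)
Q + c(-155) = 486405876 + 1/(94 - 155) = 486405876 + 1/(-61) = 486405876 - 1/61 = 29670758435/61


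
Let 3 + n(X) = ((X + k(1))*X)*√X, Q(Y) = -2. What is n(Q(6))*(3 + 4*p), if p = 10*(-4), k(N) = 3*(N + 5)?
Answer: 471 + 5024*I*√2 ≈ 471.0 + 7105.0*I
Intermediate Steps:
k(N) = 15 + 3*N (k(N) = 3*(5 + N) = 15 + 3*N)
p = -40
n(X) = -3 + X^(3/2)*(18 + X) (n(X) = -3 + ((X + (15 + 3*1))*X)*√X = -3 + ((X + (15 + 3))*X)*√X = -3 + ((X + 18)*X)*√X = -3 + ((18 + X)*X)*√X = -3 + (X*(18 + X))*√X = -3 + X^(3/2)*(18 + X))
n(Q(6))*(3 + 4*p) = (-3 + (-2)^(5/2) + 18*(-2)^(3/2))*(3 + 4*(-40)) = (-3 + 4*I*√2 + 18*(-2*I*√2))*(3 - 160) = (-3 + 4*I*√2 - 36*I*√2)*(-157) = (-3 - 32*I*√2)*(-157) = 471 + 5024*I*√2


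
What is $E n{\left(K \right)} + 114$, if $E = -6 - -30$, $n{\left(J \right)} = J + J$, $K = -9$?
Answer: $-318$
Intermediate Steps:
$n{\left(J \right)} = 2 J$
$E = 24$ ($E = -6 + 30 = 24$)
$E n{\left(K \right)} + 114 = 24 \cdot 2 \left(-9\right) + 114 = 24 \left(-18\right) + 114 = -432 + 114 = -318$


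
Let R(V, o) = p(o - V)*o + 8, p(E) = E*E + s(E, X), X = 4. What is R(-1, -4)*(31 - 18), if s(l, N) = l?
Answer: -208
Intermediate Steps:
p(E) = E + E² (p(E) = E*E + E = E² + E = E + E²)
R(V, o) = 8 + o*(o - V)*(1 + o - V) (R(V, o) = ((o - V)*(1 + (o - V)))*o + 8 = ((o - V)*(1 + o - V))*o + 8 = o*(o - V)*(1 + o - V) + 8 = 8 + o*(o - V)*(1 + o - V))
R(-1, -4)*(31 - 18) = (8 - 4*(-4 + (-1 - 1*(-4))² - 1*(-1)))*(31 - 18) = (8 - 4*(-4 + (-1 + 4)² + 1))*13 = (8 - 4*(-4 + 3² + 1))*13 = (8 - 4*(-4 + 9 + 1))*13 = (8 - 4*6)*13 = (8 - 24)*13 = -16*13 = -208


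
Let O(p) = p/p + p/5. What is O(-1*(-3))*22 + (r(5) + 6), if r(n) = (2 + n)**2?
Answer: 451/5 ≈ 90.200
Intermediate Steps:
O(p) = 1 + p/5 (O(p) = 1 + p*(1/5) = 1 + p/5)
O(-1*(-3))*22 + (r(5) + 6) = (1 + (-1*(-3))/5)*22 + ((2 + 5)**2 + 6) = (1 + (1/5)*3)*22 + (7**2 + 6) = (1 + 3/5)*22 + (49 + 6) = (8/5)*22 + 55 = 176/5 + 55 = 451/5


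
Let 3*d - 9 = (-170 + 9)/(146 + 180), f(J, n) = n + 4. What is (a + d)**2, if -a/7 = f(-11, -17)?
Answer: 8421916441/956484 ≈ 8805.1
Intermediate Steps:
f(J, n) = 4 + n
a = 91 (a = -7*(4 - 17) = -7*(-13) = 91)
d = 2773/978 (d = 3 + ((-170 + 9)/(146 + 180))/3 = 3 + (-161/326)/3 = 3 + (-161*1/326)/3 = 3 + (1/3)*(-161/326) = 3 - 161/978 = 2773/978 ≈ 2.8354)
(a + d)**2 = (91 + 2773/978)**2 = (91771/978)**2 = 8421916441/956484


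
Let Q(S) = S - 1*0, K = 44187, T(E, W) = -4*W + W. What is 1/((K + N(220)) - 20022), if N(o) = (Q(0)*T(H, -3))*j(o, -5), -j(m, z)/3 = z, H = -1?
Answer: 1/24165 ≈ 4.1382e-5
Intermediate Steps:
j(m, z) = -3*z
T(E, W) = -3*W
Q(S) = S (Q(S) = S + 0 = S)
N(o) = 0 (N(o) = (0*(-3*(-3)))*(-3*(-5)) = (0*9)*15 = 0*15 = 0)
1/((K + N(220)) - 20022) = 1/((44187 + 0) - 20022) = 1/(44187 - 20022) = 1/24165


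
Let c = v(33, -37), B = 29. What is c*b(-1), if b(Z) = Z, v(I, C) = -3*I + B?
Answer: 70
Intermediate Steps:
v(I, C) = 29 - 3*I (v(I, C) = -3*I + 29 = 29 - 3*I)
c = -70 (c = 29 - 3*33 = 29 - 99 = -70)
c*b(-1) = -70*(-1) = 70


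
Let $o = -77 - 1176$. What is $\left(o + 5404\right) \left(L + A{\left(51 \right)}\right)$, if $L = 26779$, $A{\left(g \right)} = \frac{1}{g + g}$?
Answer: $\frac{11338286309}{102} \approx 1.1116 \cdot 10^{8}$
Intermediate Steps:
$A{\left(g \right)} = \frac{1}{2 g}$
$o = -1253$ ($o = -77 - 1176 = -1253$)
$\left(o + 5404\right) \left(L + A{\left(51 \right)}\right) = \left(-1253 + 5404\right) \left(26779 + \frac{1}{2 \cdot 51}\right) = 4151 \left(26779 + \frac{1}{2} \cdot \frac{1}{51}\right) = 4151 \left(26779 + \frac{1}{102}\right) = 4151 \cdot \frac{2731459}{102} = \frac{11338286309}{102}$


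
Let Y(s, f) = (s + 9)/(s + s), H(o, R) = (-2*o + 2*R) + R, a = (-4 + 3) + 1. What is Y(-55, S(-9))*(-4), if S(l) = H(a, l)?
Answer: -92/55 ≈ -1.6727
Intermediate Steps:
a = 0 (a = -1 + 1 = 0)
H(o, R) = -2*o + 3*R
S(l) = 3*l (S(l) = -2*0 + 3*l = 0 + 3*l = 3*l)
Y(s, f) = (9 + s)/(2*s) (Y(s, f) = (9 + s)/((2*s)) = (9 + s)*(1/(2*s)) = (9 + s)/(2*s))
Y(-55, S(-9))*(-4) = ((1/2)*(9 - 55)/(-55))*(-4) = ((1/2)*(-1/55)*(-46))*(-4) = (23/55)*(-4) = -92/55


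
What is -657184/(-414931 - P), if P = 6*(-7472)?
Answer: 657184/370099 ≈ 1.7757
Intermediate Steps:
P = -44832
-657184/(-414931 - P) = -657184/(-414931 - 1*(-44832)) = -657184/(-414931 + 44832) = -657184/(-370099) = -657184*(-1/370099) = 657184/370099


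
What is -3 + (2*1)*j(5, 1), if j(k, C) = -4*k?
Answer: -43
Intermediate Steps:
-3 + (2*1)*j(5, 1) = -3 + (2*1)*(-4*5) = -3 + 2*(-20) = -3 - 40 = -43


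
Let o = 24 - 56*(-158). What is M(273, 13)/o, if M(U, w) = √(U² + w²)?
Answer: 13*√442/8872 ≈ 0.030806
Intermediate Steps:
o = 8872 (o = 24 + 8848 = 8872)
M(273, 13)/o = √(273² + 13²)/8872 = √(74529 + 169)*(1/8872) = √74698*(1/8872) = (13*√442)*(1/8872) = 13*√442/8872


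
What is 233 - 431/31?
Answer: 6792/31 ≈ 219.10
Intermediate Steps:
233 - 431/31 = 6792/31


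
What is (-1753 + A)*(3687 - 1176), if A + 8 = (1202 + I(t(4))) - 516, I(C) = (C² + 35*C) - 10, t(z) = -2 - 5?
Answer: -3216591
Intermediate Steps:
t(z) = -7
I(C) = -10 + C² + 35*C
A = 472 (A = -8 + ((1202 + (-10 + (-7)² + 35*(-7))) - 516) = -8 + ((1202 + (-10 + 49 - 245)) - 516) = -8 + ((1202 - 206) - 516) = -8 + (996 - 516) = -8 + 480 = 472)
(-1753 + A)*(3687 - 1176) = (-1753 + 472)*(3687 - 1176) = -1281*2511 = -3216591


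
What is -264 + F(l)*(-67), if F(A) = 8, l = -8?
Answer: -800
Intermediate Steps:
-264 + F(l)*(-67) = -264 + 8*(-67) = -264 - 536 = -800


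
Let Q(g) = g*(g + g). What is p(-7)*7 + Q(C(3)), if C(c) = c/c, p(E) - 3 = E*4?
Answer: -173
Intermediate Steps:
p(E) = 3 + 4*E (p(E) = 3 + E*4 = 3 + 4*E)
C(c) = 1
Q(g) = 2*g² (Q(g) = g*(2*g) = 2*g²)
p(-7)*7 + Q(C(3)) = (3 + 4*(-7))*7 + 2*1² = (3 - 28)*7 + 2*1 = -25*7 + 2 = -175 + 2 = -173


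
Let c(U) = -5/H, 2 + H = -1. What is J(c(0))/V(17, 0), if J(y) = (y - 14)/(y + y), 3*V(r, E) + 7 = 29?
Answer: -111/220 ≈ -0.50455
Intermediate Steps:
H = -3 (H = -2 - 1 = -3)
V(r, E) = 22/3 (V(r, E) = -7/3 + (⅓)*29 = -7/3 + 29/3 = 22/3)
c(U) = 5/3 (c(U) = -5/(-3) = -5*(-⅓) = 5/3)
J(y) = (-14 + y)/(2*y) (J(y) = (-14 + y)/((2*y)) = (-14 + y)*(1/(2*y)) = (-14 + y)/(2*y))
J(c(0))/V(17, 0) = ((-14 + 5/3)/(2*(5/3)))/(22/3) = ((½)*(⅗)*(-37/3))*(3/22) = -37/10*3/22 = -111/220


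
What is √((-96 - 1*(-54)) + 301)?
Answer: √259 ≈ 16.093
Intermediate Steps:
√((-96 - 1*(-54)) + 301) = √((-96 + 54) + 301) = √(-42 + 301) = √259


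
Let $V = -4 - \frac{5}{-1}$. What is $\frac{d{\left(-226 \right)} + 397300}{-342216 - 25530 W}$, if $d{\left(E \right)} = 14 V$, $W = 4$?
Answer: $- \frac{66219}{74056} \approx -0.89417$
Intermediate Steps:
$V = 1$ ($V = -4 - -5 = -4 + 5 = 1$)
$d{\left(E \right)} = 14$ ($d{\left(E \right)} = 14 \cdot 1 = 14$)
$\frac{d{\left(-226 \right)} + 397300}{-342216 - 25530 W} = \frac{14 + 397300}{-342216 - 102120} = \frac{397314}{-342216 - 102120} = \frac{397314}{-444336} = 397314 \left(- \frac{1}{444336}\right) = - \frac{66219}{74056}$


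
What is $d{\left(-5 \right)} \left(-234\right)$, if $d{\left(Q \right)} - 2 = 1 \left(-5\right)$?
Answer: $702$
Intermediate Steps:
$d{\left(Q \right)} = -3$ ($d{\left(Q \right)} = 2 + 1 \left(-5\right) = 2 - 5 = -3$)
$d{\left(-5 \right)} \left(-234\right) = \left(-3\right) \left(-234\right) = 702$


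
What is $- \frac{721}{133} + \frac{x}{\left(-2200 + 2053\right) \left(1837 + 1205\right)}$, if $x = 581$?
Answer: $- \frac{6581423}{1213758} \approx -5.4223$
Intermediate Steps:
$- \frac{721}{133} + \frac{x}{\left(-2200 + 2053\right) \left(1837 + 1205\right)} = - \frac{721}{133} + \frac{581}{\left(-2200 + 2053\right) \left(1837 + 1205\right)} = \left(-721\right) \frac{1}{133} + \frac{581}{\left(-147\right) 3042} = - \frac{103}{19} + \frac{581}{-447174} = - \frac{103}{19} + 581 \left(- \frac{1}{447174}\right) = - \frac{103}{19} - \frac{83}{63882} = - \frac{6581423}{1213758}$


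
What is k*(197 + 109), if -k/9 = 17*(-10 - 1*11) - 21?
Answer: 1041012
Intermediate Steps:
k = 3402 (k = -9*(17*(-10 - 1*11) - 21) = -9*(17*(-10 - 11) - 21) = -9*(17*(-21) - 21) = -9*(-357 - 21) = -9*(-378) = 3402)
k*(197 + 109) = 3402*(197 + 109) = 3402*306 = 1041012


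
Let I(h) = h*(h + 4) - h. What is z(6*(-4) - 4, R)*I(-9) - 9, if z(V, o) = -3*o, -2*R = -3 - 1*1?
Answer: -333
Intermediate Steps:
I(h) = -h + h*(4 + h) (I(h) = h*(4 + h) - h = -h + h*(4 + h))
R = 2 (R = -(-3 - 1*1)/2 = -(-3 - 1)/2 = -½*(-4) = 2)
z(6*(-4) - 4, R)*I(-9) - 9 = (-3*2)*(-9*(3 - 9)) - 9 = -(-54)*(-6) - 9 = -6*54 - 9 = -324 - 9 = -333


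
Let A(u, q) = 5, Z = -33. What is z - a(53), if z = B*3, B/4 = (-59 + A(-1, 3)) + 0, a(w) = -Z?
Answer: -681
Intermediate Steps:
a(w) = 33 (a(w) = -1*(-33) = 33)
B = -216 (B = 4*((-59 + 5) + 0) = 4*(-54 + 0) = 4*(-54) = -216)
z = -648 (z = -216*3 = -648)
z - a(53) = -648 - 1*33 = -648 - 33 = -681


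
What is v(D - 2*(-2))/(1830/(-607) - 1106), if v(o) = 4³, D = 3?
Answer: -9712/168293 ≈ -0.057709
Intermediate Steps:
v(o) = 64
v(D - 2*(-2))/(1830/(-607) - 1106) = 64/(1830/(-607) - 1106) = 64/(1830*(-1/607) - 1106) = 64/(-1830/607 - 1106) = 64/(-673172/607) = -607/673172*64 = -9712/168293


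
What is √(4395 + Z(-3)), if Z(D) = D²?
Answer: 2*√1101 ≈ 66.363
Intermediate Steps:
√(4395 + Z(-3)) = √(4395 + (-3)²) = √(4395 + 9) = √4404 = 2*√1101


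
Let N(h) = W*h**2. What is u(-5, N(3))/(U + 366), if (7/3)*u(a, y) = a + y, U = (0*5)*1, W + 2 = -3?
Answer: -25/427 ≈ -0.058548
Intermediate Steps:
W = -5 (W = -2 - 3 = -5)
U = 0 (U = 0*1 = 0)
N(h) = -5*h**2
u(a, y) = 3*a/7 + 3*y/7 (u(a, y) = 3*(a + y)/7 = 3*a/7 + 3*y/7)
u(-5, N(3))/(U + 366) = ((3/7)*(-5) + 3*(-5*3**2)/7)/(0 + 366) = (-15/7 + 3*(-5*9)/7)/366 = (-15/7 + (3/7)*(-45))/366 = (-15/7 - 135/7)/366 = (1/366)*(-150/7) = -25/427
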